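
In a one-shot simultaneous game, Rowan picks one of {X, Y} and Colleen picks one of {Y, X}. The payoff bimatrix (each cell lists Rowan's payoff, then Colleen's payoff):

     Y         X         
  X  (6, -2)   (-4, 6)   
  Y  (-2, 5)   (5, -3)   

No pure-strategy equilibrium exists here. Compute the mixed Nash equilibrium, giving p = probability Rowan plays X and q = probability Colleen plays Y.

Set Colleen's expected payoff from Y equal to that from X:
  Colleen's payoff to Y: p·(-2) + (1−p)·5 = -7p + 5
  Colleen's payoff to X: p·6 + (1−p)·(-3) = 9p - 3
  -7p + 5 = 9p - 3  ⇒  -16p = -8  ⇒  p = 1/2.
In a mixed equilibrium Rowan is indifferent between X and Y; this condition fixes q.
  Rowan's expected payoff from X: q·6 + (1−q)·(-4) = 10q - 4
  Rowan's expected payoff from Y: q·(-2) + (1−q)·5 = -7q + 5
  10q - 4 = -7q + 5  ⇒  17q = 9  ⇒  q = 9/17.

p = 1/2, q = 9/17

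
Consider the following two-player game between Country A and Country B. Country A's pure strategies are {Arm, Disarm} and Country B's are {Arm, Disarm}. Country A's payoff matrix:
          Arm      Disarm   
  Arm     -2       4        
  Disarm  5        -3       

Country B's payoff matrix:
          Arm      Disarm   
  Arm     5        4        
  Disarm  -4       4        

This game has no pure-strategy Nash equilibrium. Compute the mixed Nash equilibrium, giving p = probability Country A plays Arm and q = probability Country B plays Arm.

Country B's indifference between Arm and Disarm determines Country A's mixing probability p:
  Country B's payoff from Arm: p·5 + (1−p)·(-4) = 9p - 4
  Country B's payoff from Disarm: p·4 + (1−p)·4 = 4
  9p - 4 = 4  ⇒  9p = 8  ⇒  p = 8/9.
Country A's indifference between Arm and Disarm determines Country B's mixing probability q:
  Country A's payoff to Arm: q·(-2) + (1−q)·4 = -6q + 4
  Country A's payoff to Disarm: q·5 + (1−q)·(-3) = 8q - 3
  -6q + 4 = 8q - 3  ⇒  -14q = -7  ⇒  q = 1/2.

p = 8/9, q = 1/2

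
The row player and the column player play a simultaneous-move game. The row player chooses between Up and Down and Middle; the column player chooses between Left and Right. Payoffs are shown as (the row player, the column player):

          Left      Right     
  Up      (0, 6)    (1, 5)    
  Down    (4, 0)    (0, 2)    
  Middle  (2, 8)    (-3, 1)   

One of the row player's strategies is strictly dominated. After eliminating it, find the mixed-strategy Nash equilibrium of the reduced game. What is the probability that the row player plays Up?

p = 2/3

The row player's strategy Middle is strictly dominated by Down: 4 > 2 and 0 > -3. Eliminate Middle.
The column player's indifference between Left and Right determines the row player's mixing probability p:
  the column player's payoff to Left: p·6 + (1−p)·0 = 6p
  the column player's payoff to Right: p·5 + (1−p)·2 = 3p + 2
  6p = 3p + 2  ⇒  3p = 2  ⇒  p = 2/3.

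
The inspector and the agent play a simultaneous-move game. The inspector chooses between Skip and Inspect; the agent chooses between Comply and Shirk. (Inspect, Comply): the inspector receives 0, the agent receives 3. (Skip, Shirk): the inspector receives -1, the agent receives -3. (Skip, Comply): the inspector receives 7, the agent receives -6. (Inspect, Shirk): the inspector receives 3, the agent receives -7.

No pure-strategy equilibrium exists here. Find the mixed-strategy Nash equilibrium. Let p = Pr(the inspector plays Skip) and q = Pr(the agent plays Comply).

Set the agent's expected payoff from Comply equal to that from Shirk:
  the agent's payoff from Comply: p·(-6) + (1−p)·3 = -9p + 3
  the agent's payoff from Shirk: p·(-3) + (1−p)·(-7) = 4p - 7
  -9p + 3 = 4p - 7  ⇒  -13p = -10  ⇒  p = 10/13.
Set the inspector's expected payoff from Skip equal to that from Inspect:
  the inspector's expected payoff from Skip: q·7 + (1−q)·(-1) = 8q - 1
  the inspector's expected payoff from Inspect: q·0 + (1−q)·3 = -3q + 3
  8q - 1 = -3q + 3  ⇒  11q = 4  ⇒  q = 4/11.

p = 10/13, q = 4/11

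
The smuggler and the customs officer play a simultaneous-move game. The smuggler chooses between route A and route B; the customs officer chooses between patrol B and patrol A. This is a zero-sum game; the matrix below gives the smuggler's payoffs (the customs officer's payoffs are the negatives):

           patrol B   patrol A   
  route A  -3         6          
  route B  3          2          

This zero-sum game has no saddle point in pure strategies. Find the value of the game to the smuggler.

v = 12/5

The customs officer's mix must leave the smuggler indifferent between route A and route B.
  the smuggler's expected payoff from route A: q·(-3) + (1−q)·6 = -9q + 6
  the smuggler's expected payoff from route B: q·3 + (1−q)·2 = q + 2
  -9q + 6 = q + 2  ⇒  -10q = -4  ⇒  q = 2/5.
The value is the smuggler's expected payoff against this mix (using route A): (2/5)·(-3) + (3/5)·6 = 12/5.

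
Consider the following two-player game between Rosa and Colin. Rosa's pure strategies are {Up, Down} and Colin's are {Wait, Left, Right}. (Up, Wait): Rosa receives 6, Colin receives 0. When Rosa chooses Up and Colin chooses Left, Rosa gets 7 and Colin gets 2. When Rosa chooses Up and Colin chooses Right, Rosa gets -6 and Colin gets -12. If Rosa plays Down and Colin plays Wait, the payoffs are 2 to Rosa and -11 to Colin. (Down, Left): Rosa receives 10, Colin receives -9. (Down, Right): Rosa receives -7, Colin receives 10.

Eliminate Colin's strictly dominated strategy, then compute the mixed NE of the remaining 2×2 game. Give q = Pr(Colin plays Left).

q = 1/4

Colin's strategy Wait is strictly dominated by Left: 2 > 0 and -9 > -11. Eliminate Wait.
For Rosa to be willing to mix, Rosa must be indifferent between Up and Down, which pins down Colin's mix.
  Rosa's payoff from Up: q·7 + (1−q)·(-6) = 13q - 6
  Rosa's payoff from Down: q·10 + (1−q)·(-7) = 17q - 7
  13q - 6 = 17q - 7  ⇒  -4q = -1  ⇒  q = 1/4.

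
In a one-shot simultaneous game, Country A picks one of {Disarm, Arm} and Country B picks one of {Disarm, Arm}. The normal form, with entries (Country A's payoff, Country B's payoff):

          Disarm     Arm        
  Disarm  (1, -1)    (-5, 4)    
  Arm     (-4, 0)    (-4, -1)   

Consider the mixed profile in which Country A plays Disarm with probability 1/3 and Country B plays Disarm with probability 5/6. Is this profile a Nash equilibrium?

Given Country A's mix p = 1/3, Country B's payoff from Disarm is -1/3 but from Arm is 2/3. Country B strictly prefers Arm, so Country B would not mix.
So the proposed profile is not a Nash equilibrium.

No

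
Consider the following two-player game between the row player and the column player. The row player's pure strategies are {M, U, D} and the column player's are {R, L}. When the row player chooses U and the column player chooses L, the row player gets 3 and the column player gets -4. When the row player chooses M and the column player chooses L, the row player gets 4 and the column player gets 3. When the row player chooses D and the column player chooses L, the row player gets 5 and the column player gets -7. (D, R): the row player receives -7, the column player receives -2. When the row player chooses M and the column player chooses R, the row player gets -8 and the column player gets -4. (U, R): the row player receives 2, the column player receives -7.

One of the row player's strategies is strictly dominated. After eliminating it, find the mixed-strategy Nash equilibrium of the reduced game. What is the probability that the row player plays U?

The row player's strategy M is strictly dominated by D: -7 > -8 and 5 > 4. Eliminate M.
The row player's mix must leave the column player indifferent between R and L.
  the column player's payoff from R: p·(-7) + (1−p)·(-2) = -5p - 2
  the column player's payoff from L: p·(-4) + (1−p)·(-7) = 3p - 7
  -5p - 2 = 3p - 7  ⇒  -8p = -5  ⇒  p = 5/8.

p = 5/8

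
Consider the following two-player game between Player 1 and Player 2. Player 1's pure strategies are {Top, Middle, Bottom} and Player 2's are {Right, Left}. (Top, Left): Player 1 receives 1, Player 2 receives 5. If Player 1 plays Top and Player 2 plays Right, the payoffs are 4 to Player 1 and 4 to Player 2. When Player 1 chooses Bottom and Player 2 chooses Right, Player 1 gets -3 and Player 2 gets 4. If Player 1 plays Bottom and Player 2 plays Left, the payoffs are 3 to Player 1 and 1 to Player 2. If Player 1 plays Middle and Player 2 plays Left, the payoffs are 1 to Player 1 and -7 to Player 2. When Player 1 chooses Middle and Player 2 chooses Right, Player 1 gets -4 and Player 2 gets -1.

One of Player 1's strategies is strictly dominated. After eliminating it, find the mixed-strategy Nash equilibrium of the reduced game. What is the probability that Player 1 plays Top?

p = 3/4

Player 1's strategy Middle is strictly dominated by Bottom: -3 > -4 and 3 > 1. Eliminate Middle.
Player 1's mix must leave Player 2 indifferent between Right and Left.
  Player 2's payoff from Right: p·4 + (1−p)·4 = 4
  Player 2's payoff from Left: p·5 + (1−p)·1 = 4p + 1
  4 = 4p + 1  ⇒  -4p = -3  ⇒  p = 3/4.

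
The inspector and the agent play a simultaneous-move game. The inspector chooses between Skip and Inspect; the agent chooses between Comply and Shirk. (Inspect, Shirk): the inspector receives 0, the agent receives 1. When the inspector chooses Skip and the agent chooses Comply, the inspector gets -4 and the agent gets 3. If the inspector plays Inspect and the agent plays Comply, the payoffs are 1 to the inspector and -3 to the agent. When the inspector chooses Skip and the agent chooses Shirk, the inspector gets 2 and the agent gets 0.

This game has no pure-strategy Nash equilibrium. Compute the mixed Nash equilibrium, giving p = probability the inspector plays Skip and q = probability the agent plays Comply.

p = 4/7, q = 2/7

Set the agent's expected payoff from Comply equal to that from Shirk:
  the agent's payoff to Comply: p·3 + (1−p)·(-3) = 6p - 3
  the agent's payoff to Shirk: p·0 + (1−p)·1 = -p + 1
  6p - 3 = -p + 1  ⇒  7p = 4  ⇒  p = 4/7.
For the inspector to be willing to mix, the inspector must be indifferent between Skip and Inspect, which pins down the agent's mix.
  the inspector's expected payoff from Skip: q·(-4) + (1−q)·2 = -6q + 2
  the inspector's expected payoff from Inspect: q·1 + (1−q)·0 = q
  -6q + 2 = q  ⇒  -7q = -2  ⇒  q = 2/7.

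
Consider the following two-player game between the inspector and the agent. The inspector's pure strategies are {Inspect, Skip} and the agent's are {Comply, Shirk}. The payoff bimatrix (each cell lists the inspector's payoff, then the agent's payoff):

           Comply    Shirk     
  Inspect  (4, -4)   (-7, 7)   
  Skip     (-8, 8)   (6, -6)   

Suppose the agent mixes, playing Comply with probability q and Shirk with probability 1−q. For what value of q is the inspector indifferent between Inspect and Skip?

q = 13/25

Set the inspector's expected payoff from Inspect equal to that from Skip:
  the inspector's expected payoff from Inspect: q·4 + (1−q)·(-7) = 11q - 7
  the inspector's expected payoff from Skip: q·(-8) + (1−q)·6 = -14q + 6
  11q - 7 = -14q + 6  ⇒  25q = 13  ⇒  q = 13/25.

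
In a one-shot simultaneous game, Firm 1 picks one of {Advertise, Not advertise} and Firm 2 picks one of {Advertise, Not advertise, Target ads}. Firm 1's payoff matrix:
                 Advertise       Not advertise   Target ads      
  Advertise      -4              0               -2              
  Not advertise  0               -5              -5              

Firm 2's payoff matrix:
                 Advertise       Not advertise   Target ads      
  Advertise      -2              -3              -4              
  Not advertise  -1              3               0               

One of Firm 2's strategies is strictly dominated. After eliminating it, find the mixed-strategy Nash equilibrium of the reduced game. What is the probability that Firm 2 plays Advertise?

Firm 2's strategy Target ads is strictly dominated by Not advertise: -3 > -4 and 3 > 0. Eliminate Target ads.
Set Firm 1's expected payoff from Advertise equal to that from Not advertise:
  Firm 1's expected payoff from Advertise: q·(-4) + (1−q)·0 = -4q
  Firm 1's expected payoff from Not advertise: q·0 + (1−q)·(-5) = 5q - 5
  -4q = 5q - 5  ⇒  -9q = -5  ⇒  q = 5/9.

q = 5/9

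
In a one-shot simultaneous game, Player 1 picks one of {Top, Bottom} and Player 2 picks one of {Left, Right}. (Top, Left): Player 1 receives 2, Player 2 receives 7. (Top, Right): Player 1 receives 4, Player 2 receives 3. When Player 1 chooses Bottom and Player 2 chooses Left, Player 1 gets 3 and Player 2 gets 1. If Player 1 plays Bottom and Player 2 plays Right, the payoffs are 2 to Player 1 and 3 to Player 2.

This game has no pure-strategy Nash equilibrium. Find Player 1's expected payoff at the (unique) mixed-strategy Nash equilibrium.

8/3

In a mixed equilibrium Player 1 is indifferent between Top and Bottom; this condition fixes q.
  Player 1's payoff from Top: q·2 + (1−q)·4 = -2q + 4
  Player 1's payoff from Bottom: q·3 + (1−q)·2 = q + 2
  -2q + 4 = q + 2  ⇒  -3q = -2  ⇒  q = 2/3.
At equilibrium Player 1 is indifferent across rows, so Player 1's payoff equals the payoff from Top: (2/3)·2 + (1/3)·4 = 8/3.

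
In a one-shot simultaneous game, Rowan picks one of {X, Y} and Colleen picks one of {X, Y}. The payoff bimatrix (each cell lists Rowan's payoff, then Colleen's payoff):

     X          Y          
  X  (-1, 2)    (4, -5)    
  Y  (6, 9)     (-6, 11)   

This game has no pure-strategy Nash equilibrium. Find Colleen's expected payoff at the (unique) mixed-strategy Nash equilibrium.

In a mixed equilibrium Colleen is indifferent between X and Y; this condition fixes p.
  Colleen's expected payoff from X: p·2 + (1−p)·9 = -7p + 9
  Colleen's expected payoff from Y: p·(-5) + (1−p)·11 = -16p + 11
  -7p + 9 = -16p + 11  ⇒  9p = 2  ⇒  p = 2/9.
At equilibrium Colleen is indifferent across columns, so Colleen's payoff equals the payoff from X: (2/9)·2 + (7/9)·9 = 67/9.

67/9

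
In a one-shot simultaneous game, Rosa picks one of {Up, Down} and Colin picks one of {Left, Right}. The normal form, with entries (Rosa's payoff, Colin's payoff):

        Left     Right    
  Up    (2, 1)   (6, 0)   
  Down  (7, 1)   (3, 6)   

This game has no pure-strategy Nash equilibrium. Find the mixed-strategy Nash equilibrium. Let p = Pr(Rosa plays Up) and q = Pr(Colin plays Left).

For Colin to be willing to mix, Colin must be indifferent between Left and Right, which pins down Rosa's mix.
  Colin's payoff from Left: p·1 + (1−p)·1 = 1
  Colin's payoff from Right: p·0 + (1−p)·6 = -6p + 6
  1 = -6p + 6  ⇒  6p = 5  ⇒  p = 5/6.
In a mixed equilibrium Rosa is indifferent between Up and Down; this condition fixes q.
  Rosa's payoff to Up: q·2 + (1−q)·6 = -4q + 6
  Rosa's payoff to Down: q·7 + (1−q)·3 = 4q + 3
  -4q + 6 = 4q + 3  ⇒  -8q = -3  ⇒  q = 3/8.

p = 5/6, q = 3/8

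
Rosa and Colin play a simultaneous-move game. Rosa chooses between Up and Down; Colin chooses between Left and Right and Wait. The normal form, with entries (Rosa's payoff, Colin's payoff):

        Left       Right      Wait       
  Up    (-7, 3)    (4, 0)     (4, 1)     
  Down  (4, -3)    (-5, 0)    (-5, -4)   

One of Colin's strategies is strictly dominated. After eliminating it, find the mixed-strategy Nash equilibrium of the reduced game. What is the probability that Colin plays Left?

q = 9/20

Colin's strategy Wait is strictly dominated by Left: 3 > 1 and -3 > -4. Eliminate Wait.
Set Rosa's expected payoff from Up equal to that from Down:
  Rosa's payoff to Up: q·(-7) + (1−q)·4 = -11q + 4
  Rosa's payoff to Down: q·4 + (1−q)·(-5) = 9q - 5
  -11q + 4 = 9q - 5  ⇒  -20q = -9  ⇒  q = 9/20.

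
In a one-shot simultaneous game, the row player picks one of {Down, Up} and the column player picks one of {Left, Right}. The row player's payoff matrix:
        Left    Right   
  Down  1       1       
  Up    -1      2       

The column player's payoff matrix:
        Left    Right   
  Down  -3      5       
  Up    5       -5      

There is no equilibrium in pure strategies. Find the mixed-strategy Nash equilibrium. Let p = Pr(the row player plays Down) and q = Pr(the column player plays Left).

p = 5/9, q = 1/3

The row player's mix must leave the column player indifferent between Left and Right.
  the column player's expected payoff from Left: p·(-3) + (1−p)·5 = -8p + 5
  the column player's expected payoff from Right: p·5 + (1−p)·(-5) = 10p - 5
  -8p + 5 = 10p - 5  ⇒  -18p = -10  ⇒  p = 5/9.
In a mixed equilibrium the row player is indifferent between Down and Up; this condition fixes q.
  the row player's payoff from Down: q·1 + (1−q)·1 = 1
  the row player's payoff from Up: q·(-1) + (1−q)·2 = -3q + 2
  1 = -3q + 2  ⇒  3q = 1  ⇒  q = 1/3.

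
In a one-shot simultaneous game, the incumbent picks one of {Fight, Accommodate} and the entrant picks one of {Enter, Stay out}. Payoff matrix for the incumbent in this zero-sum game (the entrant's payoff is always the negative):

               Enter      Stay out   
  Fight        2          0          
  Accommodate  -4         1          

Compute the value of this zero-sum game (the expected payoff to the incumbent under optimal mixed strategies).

The incumbent's indifference between Fight and Accommodate determines the entrant's mixing probability q:
  the incumbent's payoff to Fight: q·2 + (1−q)·0 = 2q
  the incumbent's payoff to Accommodate: q·(-4) + (1−q)·1 = -5q + 1
  2q = -5q + 1  ⇒  7q = 1  ⇒  q = 1/7.
The value is the incumbent's expected payoff against this mix (using Fight): (1/7)·2 + (6/7)·0 = 2/7.

v = 2/7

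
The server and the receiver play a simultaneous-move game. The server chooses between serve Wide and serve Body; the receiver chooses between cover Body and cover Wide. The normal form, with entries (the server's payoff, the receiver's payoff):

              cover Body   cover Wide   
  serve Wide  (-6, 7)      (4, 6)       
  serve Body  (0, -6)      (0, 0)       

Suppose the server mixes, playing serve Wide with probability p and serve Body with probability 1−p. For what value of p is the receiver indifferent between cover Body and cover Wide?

p = 6/7

In a mixed equilibrium the receiver is indifferent between cover Body and cover Wide; this condition fixes p.
  the receiver's payoff from cover Body: p·7 + (1−p)·(-6) = 13p - 6
  the receiver's payoff from cover Wide: p·6 + (1−p)·0 = 6p
  13p - 6 = 6p  ⇒  7p = 6  ⇒  p = 6/7.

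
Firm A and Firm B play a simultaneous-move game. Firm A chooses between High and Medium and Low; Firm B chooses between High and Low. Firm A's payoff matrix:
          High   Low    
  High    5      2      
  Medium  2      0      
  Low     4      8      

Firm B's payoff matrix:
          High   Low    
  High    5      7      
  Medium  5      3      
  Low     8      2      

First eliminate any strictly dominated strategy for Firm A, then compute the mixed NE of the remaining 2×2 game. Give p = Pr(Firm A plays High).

Firm A's strategy Medium is strictly dominated by High: 5 > 2 and 2 > 0. Eliminate Medium.
Firm B's indifference between High and Low determines Firm A's mixing probability p:
  Firm B's payoff from High: p·5 + (1−p)·8 = -3p + 8
  Firm B's payoff from Low: p·7 + (1−p)·2 = 5p + 2
  -3p + 8 = 5p + 2  ⇒  -8p = -6  ⇒  p = 3/4.

p = 3/4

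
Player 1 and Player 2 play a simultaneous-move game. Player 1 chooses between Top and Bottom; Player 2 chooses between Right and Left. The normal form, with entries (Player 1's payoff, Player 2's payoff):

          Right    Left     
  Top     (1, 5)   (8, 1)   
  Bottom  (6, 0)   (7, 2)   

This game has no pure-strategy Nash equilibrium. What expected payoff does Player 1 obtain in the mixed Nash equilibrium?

Player 1's indifference between Top and Bottom determines Player 2's mixing probability q:
  Player 1's payoff to Top: q·1 + (1−q)·8 = -7q + 8
  Player 1's payoff to Bottom: q·6 + (1−q)·7 = -q + 7
  -7q + 8 = -q + 7  ⇒  -6q = -1  ⇒  q = 1/6.
At equilibrium Player 1 is indifferent across rows, so Player 1's payoff equals the payoff from Top: (1/6)·1 + (5/6)·8 = 41/6.

41/6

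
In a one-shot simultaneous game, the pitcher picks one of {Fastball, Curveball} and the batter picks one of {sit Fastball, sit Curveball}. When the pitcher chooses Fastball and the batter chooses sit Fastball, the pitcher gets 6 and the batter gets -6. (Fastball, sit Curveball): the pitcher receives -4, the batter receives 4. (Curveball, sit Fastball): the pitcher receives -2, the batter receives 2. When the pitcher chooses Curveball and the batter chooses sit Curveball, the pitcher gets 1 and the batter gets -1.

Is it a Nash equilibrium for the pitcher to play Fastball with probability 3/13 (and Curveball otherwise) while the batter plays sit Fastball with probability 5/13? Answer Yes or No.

Check the batter's indifference given the pitcher's mix p = 3/13:
  payoff from sit Fastball = 2/13; payoff from sit Curveball = 2/13 — equal.
Check the pitcher's indifference given the batter's mix q = 5/13:
  payoff from Fastball = -2/13; payoff from Curveball = -2/13 — equal.
Both players are indifferent, so neither can profitably deviate.

Yes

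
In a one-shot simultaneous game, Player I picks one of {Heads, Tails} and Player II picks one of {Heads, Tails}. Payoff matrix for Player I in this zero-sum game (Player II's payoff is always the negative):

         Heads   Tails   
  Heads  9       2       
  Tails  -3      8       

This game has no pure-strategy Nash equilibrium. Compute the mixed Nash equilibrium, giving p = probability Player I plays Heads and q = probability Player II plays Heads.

p = 11/18, q = 1/3

Set Player II's expected payoff from Heads equal to that from Tails:
  Player II's expected payoff from Heads: p·(-9) + (1−p)·3 = -12p + 3
  Player II's expected payoff from Tails: p·(-2) + (1−p)·(-8) = 6p - 8
  -12p + 3 = 6p - 8  ⇒  -18p = -11  ⇒  p = 11/18.
Player II's mix must leave Player I indifferent between Heads and Tails.
  Player I's payoff from Heads: q·9 + (1−q)·2 = 7q + 2
  Player I's payoff from Tails: q·(-3) + (1−q)·8 = -11q + 8
  7q + 2 = -11q + 8  ⇒  18q = 6  ⇒  q = 1/3.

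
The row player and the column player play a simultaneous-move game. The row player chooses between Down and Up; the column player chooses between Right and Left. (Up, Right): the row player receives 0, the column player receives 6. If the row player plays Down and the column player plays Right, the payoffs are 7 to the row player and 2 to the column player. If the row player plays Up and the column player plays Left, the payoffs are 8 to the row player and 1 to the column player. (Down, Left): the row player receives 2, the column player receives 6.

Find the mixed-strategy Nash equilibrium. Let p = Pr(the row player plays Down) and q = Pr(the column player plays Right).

p = 5/9, q = 6/13

The row player's mix must leave the column player indifferent between Right and Left.
  the column player's payoff to Right: p·2 + (1−p)·6 = -4p + 6
  the column player's payoff to Left: p·6 + (1−p)·1 = 5p + 1
  -4p + 6 = 5p + 1  ⇒  -9p = -5  ⇒  p = 5/9.
In a mixed equilibrium the row player is indifferent between Down and Up; this condition fixes q.
  the row player's expected payoff from Down: q·7 + (1−q)·2 = 5q + 2
  the row player's expected payoff from Up: q·0 + (1−q)·8 = -8q + 8
  5q + 2 = -8q + 8  ⇒  13q = 6  ⇒  q = 6/13.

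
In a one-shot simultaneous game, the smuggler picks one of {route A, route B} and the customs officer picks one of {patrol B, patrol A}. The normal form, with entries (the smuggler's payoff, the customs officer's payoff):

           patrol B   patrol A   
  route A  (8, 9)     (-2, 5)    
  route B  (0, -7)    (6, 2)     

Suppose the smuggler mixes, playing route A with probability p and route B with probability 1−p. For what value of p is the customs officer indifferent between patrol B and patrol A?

p = 9/13

The smuggler's mix must leave the customs officer indifferent between patrol B and patrol A.
  the customs officer's payoff from patrol B: p·9 + (1−p)·(-7) = 16p - 7
  the customs officer's payoff from patrol A: p·5 + (1−p)·2 = 3p + 2
  16p - 7 = 3p + 2  ⇒  13p = 9  ⇒  p = 9/13.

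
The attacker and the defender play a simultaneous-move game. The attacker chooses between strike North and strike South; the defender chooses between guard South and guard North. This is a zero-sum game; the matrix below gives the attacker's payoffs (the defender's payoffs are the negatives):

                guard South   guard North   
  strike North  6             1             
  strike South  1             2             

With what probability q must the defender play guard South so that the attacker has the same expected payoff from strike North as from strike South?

The attacker's indifference between strike North and strike South determines the defender's mixing probability q:
  the attacker's payoff from strike North: q·6 + (1−q)·1 = 5q + 1
  the attacker's payoff from strike South: q·1 + (1−q)·2 = -q + 2
  5q + 1 = -q + 2  ⇒  6q = 1  ⇒  q = 1/6.

q = 1/6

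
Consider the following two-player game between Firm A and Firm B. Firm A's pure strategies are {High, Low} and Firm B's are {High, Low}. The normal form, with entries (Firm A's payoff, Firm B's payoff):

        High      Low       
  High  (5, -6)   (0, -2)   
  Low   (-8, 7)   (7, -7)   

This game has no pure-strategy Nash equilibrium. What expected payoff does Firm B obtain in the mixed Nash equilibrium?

-28/9

Firm A's mix must leave Firm B indifferent between High and Low.
  Firm B's payoff to High: p·(-6) + (1−p)·7 = -13p + 7
  Firm B's payoff to Low: p·(-2) + (1−p)·(-7) = 5p - 7
  -13p + 7 = 5p - 7  ⇒  -18p = -14  ⇒  p = 7/9.
At equilibrium Firm B is indifferent across columns, so Firm B's payoff equals the payoff from High: (7/9)·(-6) + (2/9)·7 = -28/9.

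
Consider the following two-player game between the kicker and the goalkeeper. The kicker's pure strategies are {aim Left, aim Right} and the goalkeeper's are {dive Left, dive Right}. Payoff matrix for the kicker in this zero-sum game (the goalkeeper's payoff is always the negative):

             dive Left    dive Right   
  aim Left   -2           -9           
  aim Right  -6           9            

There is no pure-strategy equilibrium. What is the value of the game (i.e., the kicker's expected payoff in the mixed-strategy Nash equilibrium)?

The kicker's indifference between aim Left and aim Right determines the goalkeeper's mixing probability q:
  the kicker's payoff from aim Left: q·(-2) + (1−q)·(-9) = 7q - 9
  the kicker's payoff from aim Right: q·(-6) + (1−q)·9 = -15q + 9
  7q - 9 = -15q + 9  ⇒  22q = 18  ⇒  q = 9/11.
The value is the kicker's expected payoff against this mix (using aim Left): (9/11)·(-2) + (2/11)·(-9) = -36/11.

v = -36/11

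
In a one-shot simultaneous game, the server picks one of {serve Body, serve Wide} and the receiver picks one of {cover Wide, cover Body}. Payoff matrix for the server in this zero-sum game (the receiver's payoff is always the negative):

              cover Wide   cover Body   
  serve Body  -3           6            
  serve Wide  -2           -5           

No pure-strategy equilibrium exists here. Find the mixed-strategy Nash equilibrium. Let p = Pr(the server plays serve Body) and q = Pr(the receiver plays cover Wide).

p = 1/4, q = 11/12

In a mixed equilibrium the receiver is indifferent between cover Wide and cover Body; this condition fixes p.
  the receiver's payoff to cover Wide: p·3 + (1−p)·2 = p + 2
  the receiver's payoff to cover Body: p·(-6) + (1−p)·5 = -11p + 5
  p + 2 = -11p + 5  ⇒  12p = 3  ⇒  p = 1/4.
For the server to be willing to mix, the server must be indifferent between serve Body and serve Wide, which pins down the receiver's mix.
  the server's expected payoff from serve Body: q·(-3) + (1−q)·6 = -9q + 6
  the server's expected payoff from serve Wide: q·(-2) + (1−q)·(-5) = 3q - 5
  -9q + 6 = 3q - 5  ⇒  -12q = -11  ⇒  q = 11/12.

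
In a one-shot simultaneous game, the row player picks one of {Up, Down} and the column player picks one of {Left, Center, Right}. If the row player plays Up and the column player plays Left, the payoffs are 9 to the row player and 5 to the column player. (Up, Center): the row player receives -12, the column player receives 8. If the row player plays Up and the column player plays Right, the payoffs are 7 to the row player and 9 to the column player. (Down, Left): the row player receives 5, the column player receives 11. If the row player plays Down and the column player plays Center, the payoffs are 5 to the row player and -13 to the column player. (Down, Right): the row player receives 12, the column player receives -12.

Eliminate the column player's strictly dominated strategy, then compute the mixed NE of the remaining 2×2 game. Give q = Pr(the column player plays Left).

q = 5/9

The column player's strategy Center is strictly dominated by Right: 9 > 8 and -12 > -13. Eliminate Center.
In a mixed equilibrium the row player is indifferent between Up and Down; this condition fixes q.
  the row player's payoff from Up: q·9 + (1−q)·7 = 2q + 7
  the row player's payoff from Down: q·5 + (1−q)·12 = -7q + 12
  2q + 7 = -7q + 12  ⇒  9q = 5  ⇒  q = 5/9.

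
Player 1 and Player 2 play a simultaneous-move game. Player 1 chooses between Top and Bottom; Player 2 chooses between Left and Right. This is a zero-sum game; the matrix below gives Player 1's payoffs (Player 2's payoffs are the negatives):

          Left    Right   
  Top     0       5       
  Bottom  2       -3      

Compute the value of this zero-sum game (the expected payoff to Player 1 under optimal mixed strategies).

v = 1

Player 1's indifference between Top and Bottom determines Player 2's mixing probability q:
  Player 1's payoff from Top: q·0 + (1−q)·5 = -5q + 5
  Player 1's payoff from Bottom: q·2 + (1−q)·(-3) = 5q - 3
  -5q + 5 = 5q - 3  ⇒  -10q = -8  ⇒  q = 4/5.
The value is Player 1's expected payoff against this mix (using Top): (4/5)·0 + (1/5)·5 = 1.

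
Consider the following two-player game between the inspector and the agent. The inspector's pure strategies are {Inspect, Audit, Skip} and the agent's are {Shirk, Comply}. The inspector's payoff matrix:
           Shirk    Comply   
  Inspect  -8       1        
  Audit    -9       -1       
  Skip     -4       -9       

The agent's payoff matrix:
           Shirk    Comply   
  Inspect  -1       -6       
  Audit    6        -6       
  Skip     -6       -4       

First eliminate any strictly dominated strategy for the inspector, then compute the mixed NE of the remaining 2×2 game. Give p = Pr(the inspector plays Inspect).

The inspector's strategy Audit is strictly dominated by Inspect: -8 > -9 and 1 > -1. Eliminate Audit.
Set the agent's expected payoff from Shirk equal to that from Comply:
  the agent's payoff to Shirk: p·(-1) + (1−p)·(-6) = 5p - 6
  the agent's payoff to Comply: p·(-6) + (1−p)·(-4) = -2p - 4
  5p - 6 = -2p - 4  ⇒  7p = 2  ⇒  p = 2/7.

p = 2/7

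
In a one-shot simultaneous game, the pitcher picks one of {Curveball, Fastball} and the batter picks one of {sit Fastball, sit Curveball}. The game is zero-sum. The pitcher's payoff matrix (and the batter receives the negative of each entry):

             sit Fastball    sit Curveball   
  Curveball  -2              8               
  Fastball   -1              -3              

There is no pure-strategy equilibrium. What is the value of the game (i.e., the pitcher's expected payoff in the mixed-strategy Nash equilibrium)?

Set the pitcher's expected payoff from Curveball equal to that from Fastball:
  the pitcher's payoff from Curveball: q·(-2) + (1−q)·8 = -10q + 8
  the pitcher's payoff from Fastball: q·(-1) + (1−q)·(-3) = 2q - 3
  -10q + 8 = 2q - 3  ⇒  -12q = -11  ⇒  q = 11/12.
The value is the pitcher's expected payoff against this mix (using Curveball): (11/12)·(-2) + (1/12)·8 = -7/6.

v = -7/6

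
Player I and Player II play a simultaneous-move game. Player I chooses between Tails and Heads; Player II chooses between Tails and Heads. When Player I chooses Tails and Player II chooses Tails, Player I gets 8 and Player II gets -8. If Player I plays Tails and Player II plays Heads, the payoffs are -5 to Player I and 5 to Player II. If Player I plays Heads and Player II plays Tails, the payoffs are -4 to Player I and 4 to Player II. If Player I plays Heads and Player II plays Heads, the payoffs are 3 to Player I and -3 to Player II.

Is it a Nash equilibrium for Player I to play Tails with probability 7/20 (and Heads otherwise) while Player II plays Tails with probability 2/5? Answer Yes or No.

Check Player II's indifference given Player I's mix p = 7/20:
  payoff from Tails = -1/5; payoff from Heads = -1/5 — equal.
Check Player I's indifference given Player II's mix q = 2/5:
  payoff from Tails = 1/5; payoff from Heads = 1/5 — equal.
Both players are indifferent, so neither can profitably deviate.

Yes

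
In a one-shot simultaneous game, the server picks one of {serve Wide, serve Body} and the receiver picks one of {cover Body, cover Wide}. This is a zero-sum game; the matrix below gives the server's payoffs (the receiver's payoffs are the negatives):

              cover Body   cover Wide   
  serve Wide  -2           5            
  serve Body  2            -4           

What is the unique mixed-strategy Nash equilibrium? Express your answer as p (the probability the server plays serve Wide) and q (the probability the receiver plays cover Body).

For the receiver to be willing to mix, the receiver must be indifferent between cover Body and cover Wide, which pins down the server's mix.
  the receiver's payoff from cover Body: p·2 + (1−p)·(-2) = 4p - 2
  the receiver's payoff from cover Wide: p·(-5) + (1−p)·4 = -9p + 4
  4p - 2 = -9p + 4  ⇒  13p = 6  ⇒  p = 6/13.
In a mixed equilibrium the server is indifferent between serve Wide and serve Body; this condition fixes q.
  the server's payoff to serve Wide: q·(-2) + (1−q)·5 = -7q + 5
  the server's payoff to serve Body: q·2 + (1−q)·(-4) = 6q - 4
  -7q + 5 = 6q - 4  ⇒  -13q = -9  ⇒  q = 9/13.

p = 6/13, q = 9/13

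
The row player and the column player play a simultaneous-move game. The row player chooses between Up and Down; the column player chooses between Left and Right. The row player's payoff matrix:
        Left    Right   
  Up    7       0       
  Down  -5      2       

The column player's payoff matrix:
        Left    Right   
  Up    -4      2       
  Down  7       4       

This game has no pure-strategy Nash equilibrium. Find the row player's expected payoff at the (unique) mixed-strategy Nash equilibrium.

The column player's mix must leave the row player indifferent between Up and Down.
  the row player's payoff from Up: q·7 + (1−q)·0 = 7q
  the row player's payoff from Down: q·(-5) + (1−q)·2 = -7q + 2
  7q = -7q + 2  ⇒  14q = 2  ⇒  q = 1/7.
At equilibrium the row player is indifferent across rows, so the row player's payoff equals the payoff from Up: (1/7)·7 + (6/7)·0 = 1.

1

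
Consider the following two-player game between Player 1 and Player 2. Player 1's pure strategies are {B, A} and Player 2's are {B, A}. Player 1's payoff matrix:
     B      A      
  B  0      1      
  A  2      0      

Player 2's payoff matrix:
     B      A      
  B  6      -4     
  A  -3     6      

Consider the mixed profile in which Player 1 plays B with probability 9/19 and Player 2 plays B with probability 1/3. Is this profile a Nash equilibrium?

Yes

Check Player 2's indifference given Player 1's mix p = 9/19:
  payoff from B = 24/19; payoff from A = 24/19 — equal.
Check Player 1's indifference given Player 2's mix q = 1/3:
  payoff from B = 2/3; payoff from A = 2/3 — equal.
Both players are indifferent, so neither can profitably deviate.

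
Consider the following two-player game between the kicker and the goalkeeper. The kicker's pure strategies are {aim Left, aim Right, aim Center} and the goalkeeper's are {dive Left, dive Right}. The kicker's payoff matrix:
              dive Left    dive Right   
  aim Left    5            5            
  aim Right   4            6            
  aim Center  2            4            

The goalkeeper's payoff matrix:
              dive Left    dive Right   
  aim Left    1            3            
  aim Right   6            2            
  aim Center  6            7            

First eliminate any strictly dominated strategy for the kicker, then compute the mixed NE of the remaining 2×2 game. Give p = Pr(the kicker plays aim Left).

The kicker's strategy aim Center is strictly dominated by aim Left: 5 > 2 and 5 > 4. Eliminate aim Center.
In a mixed equilibrium the goalkeeper is indifferent between dive Left and dive Right; this condition fixes p.
  the goalkeeper's payoff from dive Left: p·1 + (1−p)·6 = -5p + 6
  the goalkeeper's payoff from dive Right: p·3 + (1−p)·2 = p + 2
  -5p + 6 = p + 2  ⇒  -6p = -4  ⇒  p = 2/3.

p = 2/3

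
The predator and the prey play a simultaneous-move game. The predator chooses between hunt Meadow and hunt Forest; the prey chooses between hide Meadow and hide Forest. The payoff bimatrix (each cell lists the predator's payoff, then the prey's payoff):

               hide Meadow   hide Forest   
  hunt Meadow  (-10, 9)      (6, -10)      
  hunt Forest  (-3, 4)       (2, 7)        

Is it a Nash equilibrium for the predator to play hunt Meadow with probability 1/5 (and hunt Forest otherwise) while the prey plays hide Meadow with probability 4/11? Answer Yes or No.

No

Given the predator's mix p = 1/5, the prey's payoff from hide Meadow is 5 but from hide Forest is 18/5. The prey strictly prefers hide Meadow, so the prey would not mix.
So the proposed profile is not a Nash equilibrium.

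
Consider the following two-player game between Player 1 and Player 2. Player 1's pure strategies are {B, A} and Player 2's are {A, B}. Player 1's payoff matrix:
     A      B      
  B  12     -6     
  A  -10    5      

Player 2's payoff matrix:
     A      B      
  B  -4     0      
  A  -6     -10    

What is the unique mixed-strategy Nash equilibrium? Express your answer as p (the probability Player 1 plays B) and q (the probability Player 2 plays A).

Set Player 2's expected payoff from A equal to that from B:
  Player 2's expected payoff from A: p·(-4) + (1−p)·(-6) = 2p - 6
  Player 2's expected payoff from B: p·0 + (1−p)·(-10) = 10p - 10
  2p - 6 = 10p - 10  ⇒  -8p = -4  ⇒  p = 1/2.
In a mixed equilibrium Player 1 is indifferent between B and A; this condition fixes q.
  Player 1's payoff from B: q·12 + (1−q)·(-6) = 18q - 6
  Player 1's payoff from A: q·(-10) + (1−q)·5 = -15q + 5
  18q - 6 = -15q + 5  ⇒  33q = 11  ⇒  q = 1/3.

p = 1/2, q = 1/3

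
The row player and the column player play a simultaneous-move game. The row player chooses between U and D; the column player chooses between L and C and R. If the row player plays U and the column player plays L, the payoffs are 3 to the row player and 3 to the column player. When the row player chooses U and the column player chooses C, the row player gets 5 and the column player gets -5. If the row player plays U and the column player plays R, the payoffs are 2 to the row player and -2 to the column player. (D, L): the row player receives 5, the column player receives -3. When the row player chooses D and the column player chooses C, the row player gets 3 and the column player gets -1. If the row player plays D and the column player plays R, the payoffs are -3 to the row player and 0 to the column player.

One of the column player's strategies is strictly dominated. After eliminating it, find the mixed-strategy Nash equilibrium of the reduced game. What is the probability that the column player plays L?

q = 5/7

The column player's strategy C is strictly dominated by R: -2 > -5 and 0 > -1. Eliminate C.
The column player's mix must leave the row player indifferent between U and D.
  the row player's expected payoff from U: q·3 + (1−q)·2 = q + 2
  the row player's expected payoff from D: q·5 + (1−q)·(-3) = 8q - 3
  q + 2 = 8q - 3  ⇒  -7q = -5  ⇒  q = 5/7.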